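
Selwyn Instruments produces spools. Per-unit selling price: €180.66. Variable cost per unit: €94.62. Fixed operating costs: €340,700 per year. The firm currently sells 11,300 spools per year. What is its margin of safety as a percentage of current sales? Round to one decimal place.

65.0%

Each unit contributes €180.66 − €94.62 = €86.04. Break-even units = €340,700 ÷ €86.04 = 3,959.79; break-even revenue = 3,959.79 × €180.66 = €715,374.97.
Current sales = 11,300 × €180.66 = €2,041,458.00.
Margin of safety = (€2,041,458.00 − €715,374.97) ÷ €2,041,458.00 = 65.0%.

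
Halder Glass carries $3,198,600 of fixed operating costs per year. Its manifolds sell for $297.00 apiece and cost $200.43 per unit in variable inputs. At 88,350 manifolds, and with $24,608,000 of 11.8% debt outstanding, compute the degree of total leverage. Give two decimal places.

Contribution at this volume is 88,350 × $96.57 = $8,531,959.50.
Subtracting fixed costs: EBIT = $8,531,959.50 − $3,198,600 = $5,333,359.50. Interest = $2,903,744.00, so EBIT − I = $2,429,615.50.
DCL = contribution ÷ (EBIT − I) = $8,531,959.50 ÷ $2,429,615.50 = 3.5117.

3.51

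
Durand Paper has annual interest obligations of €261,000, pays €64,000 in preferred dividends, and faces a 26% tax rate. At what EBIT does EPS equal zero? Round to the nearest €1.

Grossing the preferred dividend up to pre-tax terms: €64,000 / (1 − 0.26) = €86,486.49.
EPS = 0 when EBIT covers interest plus the pre-tax preferred burden: €261,000 + €86,486.49 = €347,486.49.

€347,486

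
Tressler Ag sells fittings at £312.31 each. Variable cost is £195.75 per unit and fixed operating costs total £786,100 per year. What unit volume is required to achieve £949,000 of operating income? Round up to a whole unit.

Contribution margin per unit = £312.31 − £195.75 = £116.56.
Required volume = (fixed costs + target profit) ÷ CM = (£786,100 + £949,000) ÷ £116.56 = 14,885.90, so 14,886 fittings.

14,886 fittings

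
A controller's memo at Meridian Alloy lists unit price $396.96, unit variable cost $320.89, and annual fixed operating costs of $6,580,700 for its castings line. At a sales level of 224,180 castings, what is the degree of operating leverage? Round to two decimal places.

1.63

At 224,180 units, contribution = 224,180 × $76.07 = $17,053,372.60.
EBIT = $17,053,372.60 − $6,580,700 = $10,472,672.60.
Degree of operating leverage = $17,053,372.60 / $10,472,672.60 = 1.6284.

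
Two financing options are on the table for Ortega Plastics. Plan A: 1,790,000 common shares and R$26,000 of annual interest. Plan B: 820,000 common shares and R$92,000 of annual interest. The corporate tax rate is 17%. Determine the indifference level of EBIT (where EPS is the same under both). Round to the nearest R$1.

R$147,794

At indifference, (EBIT − 26,000)(1 − t)/1,790,000 = (EBIT − 92,000)(1 − t)/820,000.
The (1 − t) factor cancels: (EBIT − 26,000) × 820,000 = (EBIT − 92,000) × 1,790,000.
Solving, EBIT = (92,000·1,790,000 − 26,000·820,000) / (1,790,000 − 820,000) = 143,360,000,000 / 970,000 = 147,793.81.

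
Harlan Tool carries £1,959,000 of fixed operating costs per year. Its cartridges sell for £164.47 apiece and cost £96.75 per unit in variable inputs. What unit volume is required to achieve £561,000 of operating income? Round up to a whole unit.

37,213 cartridges

Unit CM = price − variable cost = £164.47 − £96.75 = £67.72.
Required volume = (fixed costs + target profit) ÷ CM = (£1,959,000 + £561,000) ÷ £67.72 = 37,212.05, so 37,213 cartridges.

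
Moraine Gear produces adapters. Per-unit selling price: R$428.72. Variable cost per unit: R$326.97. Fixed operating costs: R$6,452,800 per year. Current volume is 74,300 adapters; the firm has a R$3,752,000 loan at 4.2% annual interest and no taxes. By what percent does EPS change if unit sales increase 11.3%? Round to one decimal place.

+90.0%

Total contribution margin = 74,300 × R$101.75 = R$7,560,025.00.
Subtracting fixed costs: EBIT = R$7,560,025.00 − R$6,452,800 = R$1,107,225.00.
Interest = R$157,584.00, so EBIT − I = R$949,641.00.
DCL = total CM / (EBIT − I) = R$7,560,025.00 / R$949,641.00 = 7.9609.
%ΔEPS = DCL × %ΔSales = 7.9609 × +11.3% = +90.0%.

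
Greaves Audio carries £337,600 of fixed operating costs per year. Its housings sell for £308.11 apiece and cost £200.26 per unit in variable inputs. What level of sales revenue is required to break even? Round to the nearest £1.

£964,469

Contribution margin per unit = £308.11 − £200.26 = £107.85, a CM ratio of £107.85 ÷ £308.11 = 0.3500.
Break-even sales = FC ÷ CM ratio = £337,600 × £308.11 / £107.85 = £964,469.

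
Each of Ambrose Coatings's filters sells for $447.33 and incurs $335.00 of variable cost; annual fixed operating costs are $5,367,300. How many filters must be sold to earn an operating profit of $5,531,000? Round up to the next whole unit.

97,021 filters

Contribution margin per unit = $447.33 − $335.00 = $112.33.
Units = (FC + target) / CM = ($5,367,300 + $5,531,000) / $112.33 = 97,020.39, so 97,021 filters.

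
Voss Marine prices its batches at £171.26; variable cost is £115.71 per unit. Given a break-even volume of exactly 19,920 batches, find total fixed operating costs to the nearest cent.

£1,106,556.00

Unit CM = price − variable cost = £171.26 − £115.71 = £55.55.
Fixed costs = break-even units × CM = 19,920 × £55.55 = £1,106,556.00.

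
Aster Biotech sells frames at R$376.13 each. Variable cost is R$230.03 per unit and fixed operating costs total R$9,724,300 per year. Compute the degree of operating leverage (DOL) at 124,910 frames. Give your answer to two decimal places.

2.14

Contribution at this volume is 124,910 × R$146.10 = R$18,249,351.00.
Operating income = contribution − fixed costs = R$18,249,351.00 − R$9,724,300 = R$8,525,051.00.
DOL = contribution ÷ EBIT = R$18,249,351.00 ÷ R$8,525,051.00 = 2.1407.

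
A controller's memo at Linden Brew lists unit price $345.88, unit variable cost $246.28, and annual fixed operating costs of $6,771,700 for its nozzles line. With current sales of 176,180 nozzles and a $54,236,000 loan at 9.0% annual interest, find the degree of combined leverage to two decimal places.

2.98

Contribution at this volume is 176,180 × $99.60 = $17,547,528.00.
EBIT = $17,547,528.00 − $6,771,700 = $10,775,828.00. Interest = $4,881,240.00.
DOL = $17,547,528.00 ÷ $10,775,828.00 = 1.6284; DFL = $10,775,828.00 ÷ $5,894,588.00 = 1.8281.
Combined leverage = 1.6284 × 1.8281 = 2.9769.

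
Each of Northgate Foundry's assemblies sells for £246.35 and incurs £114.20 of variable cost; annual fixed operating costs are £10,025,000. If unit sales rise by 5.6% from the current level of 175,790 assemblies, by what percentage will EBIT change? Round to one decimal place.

+9.9%

Contribution at this volume is 175,790 × £132.15 = £23,230,648.50.
Operating income = contribution − fixed costs = £23,230,648.50 − £10,025,000 = £13,205,648.50.
So DOL = total CM / EBIT = £23,230,648.50 / £13,205,648.50 = 1.7591.
%ΔEBIT = DOL × %ΔSales = 1.7591 × +5.6% = +9.9%.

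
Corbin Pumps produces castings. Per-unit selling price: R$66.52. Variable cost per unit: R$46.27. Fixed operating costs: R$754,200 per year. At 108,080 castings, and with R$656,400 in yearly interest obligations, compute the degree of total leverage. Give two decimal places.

At 108,080 units, contribution = 108,080 × R$20.25 = R$2,188,620.00.
EBIT = R$2,188,620.00 − R$754,200 = R$1,434,420.00. Interest = R$656,400.00, so EBIT − I = R$778,020.00.
Degree of total leverage = total CM / (EBIT − interest) = R$2,188,620.00 / R$778,020.00 = 2.8131.

2.81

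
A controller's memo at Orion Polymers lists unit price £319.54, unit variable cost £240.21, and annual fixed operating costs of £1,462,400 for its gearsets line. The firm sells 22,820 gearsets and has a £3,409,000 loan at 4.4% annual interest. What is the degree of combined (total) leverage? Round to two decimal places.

At 22,820 units, contribution = 22,820 × £79.33 = £1,810,310.60.
Operating income = contribution − fixed costs = £1,810,310.60 − £1,462,400 = £347,910.60. Interest = £149,996.00, so EBIT − I = £197,914.60.
Degree of total leverage = total CM / (EBIT − interest) = £1,810,310.60 / £197,914.60 = 9.1469.

9.15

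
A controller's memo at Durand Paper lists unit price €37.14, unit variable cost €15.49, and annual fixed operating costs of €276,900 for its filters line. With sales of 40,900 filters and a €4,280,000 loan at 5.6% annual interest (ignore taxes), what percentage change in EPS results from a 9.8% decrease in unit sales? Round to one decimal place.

Contribution at this volume is 40,900 × €21.65 = €885,485.00.
Operating income = contribution − fixed costs = €885,485.00 − €276,900 = €608,585.00.
After interest of €239,680.00, pre-tax earnings = €368,905.00.
Degree of combined leverage = contribution ÷ (EBIT − I) = €885,485.00 ÷ €368,905.00 = 2.4003.
EPS therefore changes by 2.4003 × (-9.8%) = -23.5%.

-23.5%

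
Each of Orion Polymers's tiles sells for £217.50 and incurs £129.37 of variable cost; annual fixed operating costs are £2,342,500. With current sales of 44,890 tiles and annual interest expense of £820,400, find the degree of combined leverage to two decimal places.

4.99

Total contribution margin = 44,890 × £88.13 = £3,956,155.70.
EBIT = £3,956,155.70 − £2,342,500 = £1,613,655.70. Interest = £820,400.00, so EBIT − I = £793,255.70.
Degree of total leverage = total CM / (EBIT − interest) = £3,956,155.70 / £793,255.70 = 4.9872.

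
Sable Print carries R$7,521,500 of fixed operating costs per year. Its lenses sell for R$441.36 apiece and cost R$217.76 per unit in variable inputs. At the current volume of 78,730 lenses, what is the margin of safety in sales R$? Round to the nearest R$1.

R$19,901,720

Contribution margin per unit = R$441.36 − R$217.76 = R$223.60. Break-even units = R$7,521,500 ÷ R$223.60 = 33,638.19; break-even revenue = 33,638.19 × R$441.36 = R$14,846,552.95.
Current sales = 78,730 × R$441.36 = R$34,748,272.80.
Margin of safety = R$34,748,272.80 − R$14,846,552.95 = R$19,901,720.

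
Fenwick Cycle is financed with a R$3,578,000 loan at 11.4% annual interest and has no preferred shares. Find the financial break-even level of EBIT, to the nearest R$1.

Annual interest = 11.4% × R$3,578,000 = R$407,892.00.
Without preferred stock the financial break-even is simply EBIT = interest = R$407,892.00.

R$407,892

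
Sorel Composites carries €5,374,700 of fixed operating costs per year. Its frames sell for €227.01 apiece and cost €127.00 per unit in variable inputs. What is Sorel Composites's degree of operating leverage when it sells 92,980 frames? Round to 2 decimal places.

Contribution at this volume is 92,980 × €100.01 = €9,298,929.80.
Subtracting fixed costs: EBIT = €9,298,929.80 − €5,374,700 = €3,924,229.80.
Degree of operating leverage = €9,298,929.80 / €3,924,229.80 = 2.3696.

2.37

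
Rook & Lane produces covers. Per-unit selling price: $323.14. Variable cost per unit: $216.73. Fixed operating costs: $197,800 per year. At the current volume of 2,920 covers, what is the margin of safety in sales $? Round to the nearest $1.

$342,901

Each unit contributes $323.14 − $216.73 = $106.41. Break-even units = $197,800 ÷ $106.41 = 1,858.85; break-even revenue = 1,858.85 × $323.14 = $600,668.10.
Current sales = 2,920 × $323.14 = $943,568.80.
Margin of safety = $943,568.80 − $600,668.10 = $342,901.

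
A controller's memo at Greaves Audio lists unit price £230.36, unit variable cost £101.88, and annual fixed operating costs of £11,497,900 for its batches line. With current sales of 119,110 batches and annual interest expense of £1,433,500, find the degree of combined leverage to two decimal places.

Contribution at this volume is 119,110 × £128.48 = £15,303,252.80.
Operating income = contribution − fixed costs = £15,303,252.80 − £11,497,900 = £3,805,352.80. Interest = £1,433,500.00, so EBIT − I = £2,371,852.80.
DCL = contribution ÷ (EBIT − I) = £15,303,252.80 ÷ £2,371,852.80 = 6.4520.

6.45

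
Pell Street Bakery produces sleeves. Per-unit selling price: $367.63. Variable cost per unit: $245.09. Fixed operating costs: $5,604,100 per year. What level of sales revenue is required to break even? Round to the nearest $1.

$16,812,757

CM per unit = $367.63 − $245.09 = $122.54; CM ratio = $122.54 / $367.63 = 0.3333.
Break-even sales = FC ÷ CM ratio = $5,604,100 × $367.63 / $122.54 = $16,812,757.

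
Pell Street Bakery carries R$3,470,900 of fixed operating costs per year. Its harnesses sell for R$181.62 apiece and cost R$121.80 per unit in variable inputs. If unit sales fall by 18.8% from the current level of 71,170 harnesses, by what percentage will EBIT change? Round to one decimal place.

At 71,170 units, contribution = 71,170 × R$59.82 = R$4,257,389.40.
EBIT = R$4,257,389.40 − R$3,470,900 = R$786,489.40.
DOL = contribution ÷ EBIT = R$4,257,389.40 ÷ R$786,489.40 = 5.4132.
%ΔEBIT = DOL × %ΔSales = 5.4132 × -18.8% = -101.8%.

-101.8%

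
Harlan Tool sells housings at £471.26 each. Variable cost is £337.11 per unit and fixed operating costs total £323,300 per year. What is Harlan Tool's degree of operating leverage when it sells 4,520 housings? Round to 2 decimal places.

2.14

Contribution at this volume is 4,520 × £134.15 = £606,358.00.
Operating income = contribution − fixed costs = £606,358.00 − £323,300 = £283,058.00.
DOL = contribution ÷ EBIT = £606,358.00 ÷ £283,058.00 = 2.1422.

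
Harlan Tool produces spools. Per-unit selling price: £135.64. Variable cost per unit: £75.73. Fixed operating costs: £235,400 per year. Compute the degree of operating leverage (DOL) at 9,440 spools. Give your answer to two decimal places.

1.71

Contribution at this volume is 9,440 × £59.91 = £565,550.40.
EBIT = £565,550.40 − £235,400 = £330,150.40.
Degree of operating leverage = £565,550.40 / £330,150.40 = 1.7130.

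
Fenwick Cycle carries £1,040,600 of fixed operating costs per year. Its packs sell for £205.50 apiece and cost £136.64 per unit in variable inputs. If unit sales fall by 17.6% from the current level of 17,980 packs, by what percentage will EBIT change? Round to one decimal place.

-110.3%

Total contribution margin = 17,980 × £68.86 = £1,238,102.80.
Subtracting fixed costs: EBIT = £1,238,102.80 − £1,040,600 = £197,502.80.
Degree of operating leverage = £1,238,102.80 / £197,502.80 = 6.2688.
%ΔEBIT = DOL × %ΔSales = 6.2688 × -17.6% = -110.3%.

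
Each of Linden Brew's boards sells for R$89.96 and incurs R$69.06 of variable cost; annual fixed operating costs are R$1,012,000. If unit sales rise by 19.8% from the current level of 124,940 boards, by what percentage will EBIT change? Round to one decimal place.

Contribution at this volume is 124,940 × R$20.90 = R$2,611,246.00.
Subtracting fixed costs: EBIT = R$2,611,246.00 − R$1,012,000 = R$1,599,246.00.
Degree of operating leverage = R$2,611,246.00 / R$1,599,246.00 = 1.6328.
So EBIT moves 1.6328 × (+19.8%) = +32.3%.

+32.3%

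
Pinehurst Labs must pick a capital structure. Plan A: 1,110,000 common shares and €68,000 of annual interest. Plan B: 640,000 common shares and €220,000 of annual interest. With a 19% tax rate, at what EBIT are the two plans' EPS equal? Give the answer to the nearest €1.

Set EPS_A = EPS_B: (EBIT − €68,000)(1 − 0.19) ÷ 1,110,000 = (EBIT − €220,000)(1 − 0.19) ÷ 640,000.
Cancelling (1 − t) and cross-multiplying: 640,000·(EBIT − 68,000) = 1,110,000·(EBIT − 220,000).
Solving, EBIT = (220,000·1,110,000 − 68,000·640,000) / (1,110,000 − 640,000) = 200,680,000,000 / 470,000 = 426,978.72.

€426,979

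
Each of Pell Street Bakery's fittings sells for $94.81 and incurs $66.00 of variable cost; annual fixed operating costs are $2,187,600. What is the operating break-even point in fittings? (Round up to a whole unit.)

Contribution margin per unit = $94.81 − $66.00 = $28.81.
Break-even Q = $2,187,600 / $28.81 = 75,931.97 → 75,932 fittings.

75,932 fittings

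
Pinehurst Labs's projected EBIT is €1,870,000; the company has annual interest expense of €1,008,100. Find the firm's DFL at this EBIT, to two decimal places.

2.17

Interest = €1,008,100.00.
Degree of financial leverage = EBIT / (EBIT − interest) = €1,870,000 / €861,900.00 = 2.1696.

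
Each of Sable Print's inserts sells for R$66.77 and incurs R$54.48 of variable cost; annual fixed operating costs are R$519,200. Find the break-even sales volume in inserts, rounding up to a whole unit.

42,246 inserts

Each unit contributes R$66.77 − R$54.48 = R$12.29.
Break-even Q = R$519,200 / R$12.29 = 42,245.73 → 42,246 inserts.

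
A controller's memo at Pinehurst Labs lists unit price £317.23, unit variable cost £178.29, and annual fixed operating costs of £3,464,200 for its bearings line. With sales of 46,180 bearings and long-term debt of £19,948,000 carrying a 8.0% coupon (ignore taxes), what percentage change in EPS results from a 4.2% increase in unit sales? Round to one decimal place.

At 46,180 units, contribution = 46,180 × £138.94 = £6,416,249.20.
Operating income = contribution − fixed costs = £6,416,249.20 − £3,464,200 = £2,952,049.20.
Interest = £1,595,840.00, so EBIT − I = £1,356,209.20.
Degree of combined leverage = contribution ÷ (EBIT − I) = £6,416,249.20 ÷ £1,356,209.20 = 4.7310.
%ΔEPS = DCL × %ΔSales = 4.7310 × +4.2% = +19.9%.

+19.9%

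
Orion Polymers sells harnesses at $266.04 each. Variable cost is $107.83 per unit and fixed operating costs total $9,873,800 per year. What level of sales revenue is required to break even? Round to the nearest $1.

CM per unit = $266.04 − $107.83 = $158.21; CM ratio = $158.21 / $266.04 = 0.5947.
Break-even revenue = fixed costs × price ÷ CM = $9,873,800 × $266.04 ÷ $158.21 = $16,603,412.

$16,603,412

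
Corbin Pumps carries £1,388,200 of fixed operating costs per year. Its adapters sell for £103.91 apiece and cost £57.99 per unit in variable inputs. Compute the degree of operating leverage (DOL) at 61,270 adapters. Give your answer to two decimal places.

1.97

Total contribution margin = 61,270 × £45.92 = £2,813,518.40.
EBIT = £2,813,518.40 − £1,388,200 = £1,425,318.40.
Degree of operating leverage = £2,813,518.40 / £1,425,318.40 = 1.9740.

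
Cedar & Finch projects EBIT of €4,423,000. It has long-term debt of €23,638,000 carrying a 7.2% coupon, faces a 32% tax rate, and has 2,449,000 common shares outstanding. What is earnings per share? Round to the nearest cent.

€0.76

Interest = €1,701,936.00, so EBT = €4,423,000 − €1,701,936.00 = €2,721,064.00.
After tax at 32%: net income = €2,721,064.00 × 0.68 = €1,850,323.52.
EPS = €1,850,323.52 ÷ 2,449,000 = €0.76.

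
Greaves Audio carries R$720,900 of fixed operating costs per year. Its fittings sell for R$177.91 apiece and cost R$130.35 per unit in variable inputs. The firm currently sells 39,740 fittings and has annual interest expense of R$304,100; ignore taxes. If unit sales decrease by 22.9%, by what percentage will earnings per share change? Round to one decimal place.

Total contribution margin = 39,740 × R$47.56 = R$1,890,034.40.
Subtracting fixed costs: EBIT = R$1,890,034.40 − R$720,900 = R$1,169,134.40.
Interest = R$304,100.00, so EBIT − I = R$865,034.40.
DCL = total CM / (EBIT − I) = R$1,890,034.40 / R$865,034.40 = 2.1849.
EPS therefore changes by 2.1849 × (-22.9%) = -50.0%.

-50.0%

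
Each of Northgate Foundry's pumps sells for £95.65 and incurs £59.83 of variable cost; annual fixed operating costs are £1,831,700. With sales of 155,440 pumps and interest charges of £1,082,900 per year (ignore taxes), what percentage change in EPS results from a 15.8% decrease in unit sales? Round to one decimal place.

Total contribution margin = 155,440 × £35.82 = £5,567,860.80.
Operating income = contribution − fixed costs = £5,567,860.80 − £1,831,700 = £3,736,160.80.
After interest of £1,082,900.00, pre-tax earnings = £2,653,260.80.
DCL = total CM / (EBIT − I) = £5,567,860.80 / £2,653,260.80 = 2.0985.
EPS therefore changes by 2.0985 × (-15.8%) = -33.2%.

-33.2%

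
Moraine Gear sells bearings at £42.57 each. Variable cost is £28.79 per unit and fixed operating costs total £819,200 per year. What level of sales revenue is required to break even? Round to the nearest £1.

Contribution margin per unit = £42.57 − £28.79 = £13.78, a CM ratio of £13.78 ÷ £42.57 = 0.3237.
Break-even revenue = fixed costs × price ÷ CM = £819,200 × £42.57 ÷ £13.78 = £2,530,722.

£2,530,722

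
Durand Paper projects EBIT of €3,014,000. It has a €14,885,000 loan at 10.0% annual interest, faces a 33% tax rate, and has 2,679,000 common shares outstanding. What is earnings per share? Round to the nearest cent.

Interest = €1,488,500.00, so EBT = €3,014,000 − €1,488,500.00 = €1,525,500.00.
After tax at 33%: net income = €1,525,500.00 × 0.67 = €1,022,085.00.
Per share: €1,022,085.00 / 2,679,000 shares = €0.38.

€0.38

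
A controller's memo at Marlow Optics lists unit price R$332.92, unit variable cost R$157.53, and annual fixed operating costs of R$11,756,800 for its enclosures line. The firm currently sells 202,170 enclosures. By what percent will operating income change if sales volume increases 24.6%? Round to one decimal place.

Contribution at this volume is 202,170 × R$175.39 = R$35,458,596.30.
EBIT = R$35,458,596.30 − R$11,756,800 = R$23,701,796.30.
Degree of operating leverage = R$35,458,596.30 / R$23,701,796.30 = 1.4960.
So EBIT moves 1.4960 × (+24.6%) = +36.8%.

+36.8%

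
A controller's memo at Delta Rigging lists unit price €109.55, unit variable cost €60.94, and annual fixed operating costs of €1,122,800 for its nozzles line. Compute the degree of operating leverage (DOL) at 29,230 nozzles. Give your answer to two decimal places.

4.77

Total contribution margin = 29,230 × €48.61 = €1,420,870.30.
Subtracting fixed costs: EBIT = €1,420,870.30 − €1,122,800 = €298,070.30.
DOL = contribution ÷ EBIT = €1,420,870.30 ÷ €298,070.30 = 4.7669.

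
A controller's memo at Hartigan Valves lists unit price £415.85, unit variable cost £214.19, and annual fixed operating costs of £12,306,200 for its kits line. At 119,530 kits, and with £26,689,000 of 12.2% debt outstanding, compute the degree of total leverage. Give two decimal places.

Total contribution margin = 119,530 × £201.66 = £24,104,419.80.
Operating income = contribution − fixed costs = £24,104,419.80 − £12,306,200 = £11,798,219.80. Interest = £3,256,058.00.
DOL = £24,104,419.80 ÷ £11,798,219.80 = 2.0431; DFL = £11,798,219.80 ÷ £8,542,161.80 = 1.3812.
DCL = DOL × DFL = 2.0431 × 1.3812 = 2.8219.

2.82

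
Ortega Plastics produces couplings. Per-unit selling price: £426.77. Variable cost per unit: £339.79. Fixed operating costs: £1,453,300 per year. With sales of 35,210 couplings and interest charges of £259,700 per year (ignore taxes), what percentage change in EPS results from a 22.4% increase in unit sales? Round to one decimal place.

Total contribution margin = 35,210 × £86.98 = £3,062,565.80.
Subtracting fixed costs: EBIT = £3,062,565.80 − £1,453,300 = £1,609,265.80.
Interest = £259,700.00, so EBIT − I = £1,349,565.80.
DCL = total CM / (EBIT − I) = £3,062,565.80 / £1,349,565.80 = 2.2693.
EPS therefore changes by 2.2693 × (+22.4%) = +50.8%.

+50.8%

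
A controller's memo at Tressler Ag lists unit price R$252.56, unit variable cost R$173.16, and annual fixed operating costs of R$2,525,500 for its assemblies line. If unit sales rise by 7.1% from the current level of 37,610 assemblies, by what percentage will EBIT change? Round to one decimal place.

Contribution at this volume is 37,610 × R$79.40 = R$2,986,234.00.
Operating income = contribution − fixed costs = R$2,986,234.00 − R$2,525,500 = R$460,734.00.
DOL = contribution ÷ EBIT = R$2,986,234.00 ÷ R$460,734.00 = 6.4815.
%ΔEBIT = DOL × %ΔSales = 6.4815 × +7.1% = +46.0%.

+46.0%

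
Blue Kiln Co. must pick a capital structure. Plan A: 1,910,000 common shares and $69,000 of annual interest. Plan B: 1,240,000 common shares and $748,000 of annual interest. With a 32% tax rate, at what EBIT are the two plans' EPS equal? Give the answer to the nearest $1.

At indifference, (EBIT − 69,000)(1 − t)/1,910,000 = (EBIT − 748,000)(1 − t)/1,240,000.
The (1 − t) factor cancels: (EBIT − 69,000) × 1,240,000 = (EBIT − 748,000) × 1,910,000.
EBIT × (1,910,000 − 1,240,000) = 748,000 × 1,910,000 − 69,000 × 1,240,000 = 1,343,120,000,000, so EBIT = 1,343,120,000,000 ÷ 670,000 = 2,004,656.72.

$2,004,657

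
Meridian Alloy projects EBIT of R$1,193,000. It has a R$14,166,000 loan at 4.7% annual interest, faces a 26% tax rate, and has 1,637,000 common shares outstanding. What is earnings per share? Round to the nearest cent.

R$0.24

Pre-tax income = R$1,193,000 − R$665,802.00 = R$527,198.00.
Net income = R$527,198.00 × (1 − 0.26) = R$390,126.52.
Per share: R$390,126.52 / 1,637,000 shares = R$0.24.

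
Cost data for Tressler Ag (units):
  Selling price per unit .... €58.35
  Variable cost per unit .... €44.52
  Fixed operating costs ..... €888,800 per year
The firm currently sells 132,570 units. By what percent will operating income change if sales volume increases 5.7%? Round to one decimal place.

+11.1%

Total contribution margin = 132,570 × €13.83 = €1,833,443.10.
Operating income = contribution − fixed costs = €1,833,443.10 − €888,800 = €944,643.10.
Degree of operating leverage = €1,833,443.10 / €944,643.10 = 1.9409.
So EBIT moves 1.9409 × (+5.7%) = +11.1%.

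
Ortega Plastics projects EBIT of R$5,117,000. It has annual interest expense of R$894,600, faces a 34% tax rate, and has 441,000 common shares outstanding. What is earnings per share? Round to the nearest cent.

Interest = R$894,600.00, so EBT = R$5,117,000 − R$894,600.00 = R$4,222,400.00.
After tax at 34%: net income = R$4,222,400.00 × 0.66 = R$2,786,784.00.
EPS = R$2,786,784.00 ÷ 441,000 = R$6.32.

R$6.32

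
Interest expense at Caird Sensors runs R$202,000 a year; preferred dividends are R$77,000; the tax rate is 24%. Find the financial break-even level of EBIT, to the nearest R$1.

R$303,316

Grossing the preferred dividend up to pre-tax terms: R$77,000 / (1 − 0.24) = R$101,315.79.
EPS = 0 when EBIT covers interest plus the pre-tax preferred burden: R$202,000 + R$101,315.79 = R$303,315.79.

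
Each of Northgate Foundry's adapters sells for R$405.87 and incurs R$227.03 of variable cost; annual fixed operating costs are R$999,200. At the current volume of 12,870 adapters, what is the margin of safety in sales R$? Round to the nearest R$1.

Unit CM = price − variable cost = R$405.87 − R$227.03 = R$178.84. Break-even units = R$999,200 ÷ R$178.84 = 5,587.12; break-even revenue = 5,587.12 × R$405.87 = R$2,267,643.17.
Current sales = 12,870 × R$405.87 = R$5,223,546.90.
Margin of safety = R$5,223,546.90 − R$2,267,643.17 = R$2,955,904.

R$2,955,904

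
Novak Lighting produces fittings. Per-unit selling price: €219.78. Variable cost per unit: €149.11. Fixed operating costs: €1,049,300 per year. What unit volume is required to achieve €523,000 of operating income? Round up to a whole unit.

22,249 fittings

Unit CM = price − variable cost = €219.78 − €149.11 = €70.67.
Required volume = (fixed costs + target profit) ÷ CM = (€1,049,300 + €523,000) ÷ €70.67 = 22,248.48, so 22,249 fittings.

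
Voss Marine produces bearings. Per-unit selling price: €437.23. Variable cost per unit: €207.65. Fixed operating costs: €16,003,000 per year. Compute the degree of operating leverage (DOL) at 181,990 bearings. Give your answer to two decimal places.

At 181,990 units, contribution = 181,990 × €229.58 = €41,781,264.20.
EBIT = €41,781,264.20 − €16,003,000 = €25,778,264.20.
Degree of operating leverage = €41,781,264.20 / €25,778,264.20 = 1.6208.

1.62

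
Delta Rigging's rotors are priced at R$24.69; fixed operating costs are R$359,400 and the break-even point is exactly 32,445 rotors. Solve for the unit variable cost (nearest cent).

Contribution per unit must be FC / Q = R$359,400 / 32,445 = R$11.0772.
Hence VC = price − CM = R$24.69 − R$11.0772 = R$13.61.

R$13.61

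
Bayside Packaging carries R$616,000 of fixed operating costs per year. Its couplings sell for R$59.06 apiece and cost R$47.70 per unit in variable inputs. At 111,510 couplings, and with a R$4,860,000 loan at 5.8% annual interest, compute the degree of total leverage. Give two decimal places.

3.43

Contribution at this volume is 111,510 × R$11.36 = R$1,266,753.60.
EBIT = R$1,266,753.60 − R$616,000 = R$650,753.60. Interest = R$281,880.00, so EBIT − I = R$368,873.60.
DCL = contribution ÷ (EBIT − I) = R$1,266,753.60 ÷ R$368,873.60 = 3.4341.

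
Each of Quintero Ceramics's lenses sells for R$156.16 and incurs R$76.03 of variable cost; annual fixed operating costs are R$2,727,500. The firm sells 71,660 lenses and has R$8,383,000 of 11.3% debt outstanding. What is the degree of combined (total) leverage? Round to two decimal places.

At 71,660 units, contribution = 71,660 × R$80.13 = R$5,742,115.80.
EBIT = R$5,742,115.80 − R$2,727,500 = R$3,014,615.80. Interest = R$947,279.00, so EBIT − I = R$2,067,336.80.
DCL = contribution ÷ (EBIT − I) = R$5,742,115.80 ÷ R$2,067,336.80 = 2.7775.

2.78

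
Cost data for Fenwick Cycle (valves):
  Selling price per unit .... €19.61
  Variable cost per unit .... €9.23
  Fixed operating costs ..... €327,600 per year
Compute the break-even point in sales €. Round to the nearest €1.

Contribution margin per unit = €19.61 − €9.23 = €10.38, a CM ratio of €10.38 ÷ €19.61 = 0.5293.
Break-even revenue = fixed costs × price ÷ CM = €327,600 × €19.61 ÷ €10.38 = €618,905.

€618,905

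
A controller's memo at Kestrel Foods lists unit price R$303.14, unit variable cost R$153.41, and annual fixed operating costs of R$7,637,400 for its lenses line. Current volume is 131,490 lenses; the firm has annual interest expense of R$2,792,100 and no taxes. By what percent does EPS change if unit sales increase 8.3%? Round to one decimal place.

+17.6%

Contribution at this volume is 131,490 × R$149.73 = R$19,687,997.70.
Operating income = contribution − fixed costs = R$19,687,997.70 − R$7,637,400 = R$12,050,597.70.
After interest of R$2,792,100.00, pre-tax earnings = R$9,258,497.70.
Degree of combined leverage = contribution ÷ (EBIT − I) = R$19,687,997.70 ÷ R$9,258,497.70 = 2.1265.
%ΔEPS = DCL × %ΔSales = 2.1265 × +8.3% = +17.6%.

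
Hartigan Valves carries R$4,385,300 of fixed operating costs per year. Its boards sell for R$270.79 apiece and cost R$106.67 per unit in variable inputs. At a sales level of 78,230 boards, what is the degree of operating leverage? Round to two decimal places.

Total contribution margin = 78,230 × R$164.12 = R$12,839,107.60.
Operating income = contribution − fixed costs = R$12,839,107.60 − R$4,385,300 = R$8,453,807.60.
So DOL = total CM / EBIT = R$12,839,107.60 / R$8,453,807.60 = 1.5187.

1.52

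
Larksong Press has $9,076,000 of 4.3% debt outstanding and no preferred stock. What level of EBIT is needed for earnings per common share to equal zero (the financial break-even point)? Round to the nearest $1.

$390,268

Annual interest = 4.3% × $9,076,000 = $390,268.00.
Without preferred stock the financial break-even is simply EBIT = interest = $390,268.00.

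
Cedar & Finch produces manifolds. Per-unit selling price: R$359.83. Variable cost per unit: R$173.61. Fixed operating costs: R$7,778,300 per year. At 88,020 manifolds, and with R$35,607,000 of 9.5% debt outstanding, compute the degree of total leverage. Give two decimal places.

3.13

At 88,020 units, contribution = 88,020 × R$186.22 = R$16,391,084.40.
Operating income = contribution − fixed costs = R$16,391,084.40 − R$7,778,300 = R$8,612,784.40. Interest = R$3,382,665.00.
DOL = R$16,391,084.40 ÷ R$8,612,784.40 = 1.9031; DFL = R$8,612,784.40 ÷ R$5,230,119.40 = 1.6468.
Combined leverage = 1.9031 × 1.6468 = 3.1340.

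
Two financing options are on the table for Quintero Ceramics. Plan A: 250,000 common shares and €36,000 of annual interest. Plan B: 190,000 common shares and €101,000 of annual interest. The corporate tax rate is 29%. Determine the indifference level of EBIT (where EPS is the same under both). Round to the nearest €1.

Set EPS_A = EPS_B: (EBIT − €36,000)(1 − 0.29) ÷ 250,000 = (EBIT − €101,000)(1 − 0.29) ÷ 190,000.
The (1 − t) factor cancels: (EBIT − 36,000) × 190,000 = (EBIT − 101,000) × 250,000.
EBIT × (250,000 − 190,000) = 101,000 × 250,000 − 36,000 × 190,000 = 18,410,000,000, so EBIT = 18,410,000,000 ÷ 60,000 = 306,833.33.

€306,833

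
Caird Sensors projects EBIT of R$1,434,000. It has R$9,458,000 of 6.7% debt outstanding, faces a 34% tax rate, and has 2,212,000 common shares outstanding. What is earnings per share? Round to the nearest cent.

R$0.24

Interest = R$633,686.00, so EBT = R$1,434,000 − R$633,686.00 = R$800,314.00.
After tax at 34%: net income = R$800,314.00 × 0.66 = R$528,207.24.
EPS = R$528,207.24 ÷ 2,212,000 = R$0.24.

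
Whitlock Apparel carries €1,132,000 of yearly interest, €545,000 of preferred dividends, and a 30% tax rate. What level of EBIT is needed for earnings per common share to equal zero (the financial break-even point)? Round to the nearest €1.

€1,910,571

Preferred dividends are paid after tax, so their pre-tax equivalent is €545,000 ÷ (1 − 0.30) = €778,571.43.
Financial break-even EBIT = interest + D_p ÷ (1 − t) = €1,132,000 + €778,571.43 = €1,910,571.43.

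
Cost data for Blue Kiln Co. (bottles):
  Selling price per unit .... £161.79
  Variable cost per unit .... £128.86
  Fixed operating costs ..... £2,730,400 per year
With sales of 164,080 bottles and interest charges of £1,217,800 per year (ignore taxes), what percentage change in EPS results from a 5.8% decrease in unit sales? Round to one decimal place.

At 164,080 units, contribution = 164,080 × £32.93 = £5,403,154.40.
Subtracting fixed costs: EBIT = £5,403,154.40 − £2,730,400 = £2,672,754.40.
After interest of £1,217,800.00, pre-tax earnings = £1,454,954.40.
DCL = total CM / (EBIT − I) = £5,403,154.40 / £1,454,954.40 = 3.7136.
%ΔEPS = DCL × %ΔSales = 3.7136 × -5.8% = -21.5%.

-21.5%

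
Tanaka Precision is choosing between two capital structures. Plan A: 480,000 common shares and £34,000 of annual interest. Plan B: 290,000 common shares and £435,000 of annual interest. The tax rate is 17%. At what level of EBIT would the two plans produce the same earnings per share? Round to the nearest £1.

£1,047,053

Set EPS_A = EPS_B: (EBIT − £34,000)(1 − 0.17) ÷ 480,000 = (EBIT − £435,000)(1 − 0.17) ÷ 290,000.
The (1 − t) factor cancels: (EBIT − 34,000) × 290,000 = (EBIT − 435,000) × 480,000.
Solving, EBIT = (435,000·480,000 − 34,000·290,000) / (480,000 − 290,000) = 198,940,000,000 / 190,000 = 1,047,052.63.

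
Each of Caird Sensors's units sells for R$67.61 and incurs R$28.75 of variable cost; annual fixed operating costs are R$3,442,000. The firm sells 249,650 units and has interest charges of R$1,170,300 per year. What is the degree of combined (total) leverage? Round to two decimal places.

At 249,650 units, contribution = 249,650 × R$38.86 = R$9,701,399.00.
EBIT = R$9,701,399.00 − R$3,442,000 = R$6,259,399.00. Interest = R$1,170,300.00.
DOL = R$9,701,399.00 ÷ R$6,259,399.00 = 1.5499; DFL = R$6,259,399.00 ÷ R$5,089,099.00 = 1.2300.
Combined leverage = 1.5499 × 1.2300 = 1.9064.

1.91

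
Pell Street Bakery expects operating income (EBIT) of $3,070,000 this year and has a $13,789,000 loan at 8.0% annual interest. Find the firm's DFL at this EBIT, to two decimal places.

1.56

Interest = $1,103,120.00.
DFL = EBIT ÷ (EBIT − I) = $3,070,000 ÷ ($3,070,000 − $1,103,120.00) = $3,070,000 ÷ $1,966,880.00 = 1.5608.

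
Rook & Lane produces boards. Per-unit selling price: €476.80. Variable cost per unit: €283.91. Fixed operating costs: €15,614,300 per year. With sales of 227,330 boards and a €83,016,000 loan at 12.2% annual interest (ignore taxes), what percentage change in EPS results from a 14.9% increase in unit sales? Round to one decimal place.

+36.1%

Contribution at this volume is 227,330 × €192.89 = €43,849,683.70.
Subtracting fixed costs: EBIT = €43,849,683.70 − €15,614,300 = €28,235,383.70.
After interest of €10,127,952.00, pre-tax earnings = €18,107,431.70.
Degree of combined leverage = contribution ÷ (EBIT − I) = €43,849,683.70 ÷ €18,107,431.70 = 2.4216.
%ΔEPS = DCL × %ΔSales = 2.4216 × +14.9% = +36.1%.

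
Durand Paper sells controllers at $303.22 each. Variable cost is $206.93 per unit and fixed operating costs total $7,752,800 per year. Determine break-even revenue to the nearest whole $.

Contribution margin per unit = $303.22 − $206.93 = $96.29, a CM ratio of $96.29 ÷ $303.22 = 0.3176.
Break-even sales = FC ÷ CM ratio = $7,752,800 × $303.22 / $96.29 = $24,413,792.

$24,413,792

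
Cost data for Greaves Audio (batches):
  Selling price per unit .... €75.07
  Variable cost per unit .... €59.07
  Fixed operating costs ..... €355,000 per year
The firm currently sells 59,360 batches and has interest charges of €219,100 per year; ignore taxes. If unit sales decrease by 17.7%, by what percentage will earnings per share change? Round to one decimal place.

-44.7%

At 59,360 units, contribution = 59,360 × €16.00 = €949,760.00.
Operating income = contribution − fixed costs = €949,760.00 − €355,000 = €594,760.00.
Interest = €219,100.00, so EBIT − I = €375,660.00.
Degree of combined leverage = contribution ÷ (EBIT − I) = €949,760.00 ÷ €375,660.00 = 2.5282.
EPS therefore changes by 2.5282 × (-17.7%) = -44.7%.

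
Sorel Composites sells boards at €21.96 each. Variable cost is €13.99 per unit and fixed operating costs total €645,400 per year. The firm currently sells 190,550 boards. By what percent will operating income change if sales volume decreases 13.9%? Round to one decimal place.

-24.2%

Contribution at this volume is 190,550 × €7.97 = €1,518,683.50.
EBIT = €1,518,683.50 − €645,400 = €873,283.50.
So DOL = total CM / EBIT = €1,518,683.50 / €873,283.50 = 1.7390.
So EBIT moves 1.7390 × (-13.9%) = -24.2%.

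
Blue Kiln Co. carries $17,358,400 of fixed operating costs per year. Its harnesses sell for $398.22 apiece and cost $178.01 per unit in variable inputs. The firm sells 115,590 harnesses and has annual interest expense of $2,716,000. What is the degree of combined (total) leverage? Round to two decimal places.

Contribution at this volume is 115,590 × $220.21 = $25,454,073.90.
Subtracting fixed costs: EBIT = $25,454,073.90 − $17,358,400 = $8,095,673.90. Interest = $2,716,000.00, so EBIT − I = $5,379,673.90.
DCL = contribution ÷ (EBIT − I) = $25,454,073.90 ÷ $5,379,673.90 = 4.7315.

4.73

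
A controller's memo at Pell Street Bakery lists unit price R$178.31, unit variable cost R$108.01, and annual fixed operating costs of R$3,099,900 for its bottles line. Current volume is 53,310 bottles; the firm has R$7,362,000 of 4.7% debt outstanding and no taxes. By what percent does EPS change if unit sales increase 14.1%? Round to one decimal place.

Contribution at this volume is 53,310 × R$70.30 = R$3,747,693.00.
Subtracting fixed costs: EBIT = R$3,747,693.00 − R$3,099,900 = R$647,793.00.
Interest = R$346,014.00, so EBIT − I = R$301,779.00.
DCL = total CM / (EBIT − I) = R$3,747,693.00 / R$301,779.00 = 12.4187.
%ΔEPS = DCL × %ΔSales = 12.4187 × +14.1% = +175.1%.

+175.1%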